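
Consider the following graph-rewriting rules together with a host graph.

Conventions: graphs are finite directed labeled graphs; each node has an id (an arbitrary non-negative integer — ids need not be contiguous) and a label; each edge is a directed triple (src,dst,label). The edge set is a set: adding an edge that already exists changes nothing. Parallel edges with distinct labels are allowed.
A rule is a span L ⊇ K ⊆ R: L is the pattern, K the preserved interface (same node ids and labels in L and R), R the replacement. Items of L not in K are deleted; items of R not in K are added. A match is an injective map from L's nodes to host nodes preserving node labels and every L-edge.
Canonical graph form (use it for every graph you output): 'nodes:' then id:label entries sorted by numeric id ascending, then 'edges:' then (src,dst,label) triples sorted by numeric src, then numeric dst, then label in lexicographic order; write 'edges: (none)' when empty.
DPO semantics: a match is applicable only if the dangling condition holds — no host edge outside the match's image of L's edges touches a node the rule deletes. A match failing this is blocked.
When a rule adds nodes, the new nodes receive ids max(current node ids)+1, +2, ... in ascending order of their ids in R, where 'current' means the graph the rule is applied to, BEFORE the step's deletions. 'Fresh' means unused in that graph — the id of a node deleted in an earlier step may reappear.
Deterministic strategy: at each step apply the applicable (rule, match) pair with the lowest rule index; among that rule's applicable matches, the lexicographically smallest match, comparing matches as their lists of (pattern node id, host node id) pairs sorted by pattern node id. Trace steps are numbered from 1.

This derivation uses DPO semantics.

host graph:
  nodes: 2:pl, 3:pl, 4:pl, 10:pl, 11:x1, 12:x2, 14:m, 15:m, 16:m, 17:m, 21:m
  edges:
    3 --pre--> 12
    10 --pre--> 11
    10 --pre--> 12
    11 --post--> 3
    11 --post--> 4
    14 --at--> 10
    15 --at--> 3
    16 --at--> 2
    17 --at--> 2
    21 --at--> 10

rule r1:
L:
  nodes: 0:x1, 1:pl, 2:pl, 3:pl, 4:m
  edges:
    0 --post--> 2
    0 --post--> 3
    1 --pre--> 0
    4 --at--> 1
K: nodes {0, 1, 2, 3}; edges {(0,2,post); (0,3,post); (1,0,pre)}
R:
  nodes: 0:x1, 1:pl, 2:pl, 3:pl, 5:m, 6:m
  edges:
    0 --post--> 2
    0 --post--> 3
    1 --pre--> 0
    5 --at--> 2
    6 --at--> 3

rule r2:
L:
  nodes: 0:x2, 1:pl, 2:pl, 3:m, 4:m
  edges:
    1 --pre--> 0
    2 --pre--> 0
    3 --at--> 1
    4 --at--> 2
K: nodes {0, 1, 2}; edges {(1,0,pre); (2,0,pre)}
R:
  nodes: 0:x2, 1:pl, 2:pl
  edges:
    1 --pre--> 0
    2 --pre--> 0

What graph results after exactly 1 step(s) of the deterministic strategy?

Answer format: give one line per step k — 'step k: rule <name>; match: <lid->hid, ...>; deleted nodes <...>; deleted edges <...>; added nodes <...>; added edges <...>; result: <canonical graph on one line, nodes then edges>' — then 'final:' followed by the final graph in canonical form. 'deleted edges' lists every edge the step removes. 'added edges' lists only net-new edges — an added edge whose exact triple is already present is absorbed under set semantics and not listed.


step 1: rule r1; match: 0->11, 1->10, 2->3, 3->4, 4->14; deleted nodes 14; deleted edges (14,10,at); added nodes 22, 23; added edges (22,3,at); (23,4,at); result: nodes: 2:pl, 3:pl, 4:pl, 10:pl, 11:x1, 12:x2, 15:m, 16:m, 17:m, 21:m, 22:m, 23:m edges: (3,12,pre); (10,11,pre); (10,12,pre); (11,3,post); (11,4,post); (15,3,at); (16,2,at); (17,2,at); (21,10,at); (22,3,at); (23,4,at)
final:
nodes: 2:pl, 3:pl, 4:pl, 10:pl, 11:x1, 12:x2, 15:m, 16:m, 17:m, 21:m, 22:m, 23:m
edges: (3,12,pre); (10,11,pre); (10,12,pre); (11,3,post); (11,4,post); (15,3,at); (16,2,at); (17,2,at); (21,10,at); (22,3,at); (23,4,at)


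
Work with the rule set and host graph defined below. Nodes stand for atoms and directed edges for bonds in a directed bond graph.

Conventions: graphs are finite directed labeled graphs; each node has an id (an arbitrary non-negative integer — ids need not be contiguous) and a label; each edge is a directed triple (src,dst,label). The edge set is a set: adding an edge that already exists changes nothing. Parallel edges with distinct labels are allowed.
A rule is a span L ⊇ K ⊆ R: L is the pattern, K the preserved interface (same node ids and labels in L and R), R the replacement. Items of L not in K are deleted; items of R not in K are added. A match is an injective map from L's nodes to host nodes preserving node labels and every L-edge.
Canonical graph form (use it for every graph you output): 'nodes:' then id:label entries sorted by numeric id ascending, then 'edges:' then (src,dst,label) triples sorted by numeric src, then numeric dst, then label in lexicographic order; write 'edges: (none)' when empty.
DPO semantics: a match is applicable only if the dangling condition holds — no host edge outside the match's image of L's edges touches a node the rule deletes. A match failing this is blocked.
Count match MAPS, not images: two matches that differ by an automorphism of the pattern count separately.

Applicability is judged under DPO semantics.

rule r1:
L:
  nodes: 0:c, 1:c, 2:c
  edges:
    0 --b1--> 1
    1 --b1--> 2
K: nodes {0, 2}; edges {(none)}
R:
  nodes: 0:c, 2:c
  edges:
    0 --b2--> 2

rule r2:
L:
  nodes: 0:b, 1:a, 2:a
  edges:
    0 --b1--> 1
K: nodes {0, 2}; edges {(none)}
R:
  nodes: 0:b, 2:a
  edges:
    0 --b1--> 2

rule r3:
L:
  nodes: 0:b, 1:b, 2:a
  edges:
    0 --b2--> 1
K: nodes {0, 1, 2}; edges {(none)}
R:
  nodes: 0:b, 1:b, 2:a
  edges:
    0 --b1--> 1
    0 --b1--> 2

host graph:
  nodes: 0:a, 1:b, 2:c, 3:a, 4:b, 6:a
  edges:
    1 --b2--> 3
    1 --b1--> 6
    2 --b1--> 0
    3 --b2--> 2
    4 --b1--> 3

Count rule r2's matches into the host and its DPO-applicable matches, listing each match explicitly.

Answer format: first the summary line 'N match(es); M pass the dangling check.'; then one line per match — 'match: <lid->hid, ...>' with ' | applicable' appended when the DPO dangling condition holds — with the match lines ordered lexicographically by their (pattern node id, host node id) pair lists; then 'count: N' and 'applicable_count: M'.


4 match(es); 2 pass the dangling check.
match: 0->1, 1->6, 2->0 | applicable
match: 0->1, 1->6, 2->3 | applicable
match: 0->4, 1->3, 2->0
match: 0->4, 1->3, 2->6
count: 4
applicable_count: 2


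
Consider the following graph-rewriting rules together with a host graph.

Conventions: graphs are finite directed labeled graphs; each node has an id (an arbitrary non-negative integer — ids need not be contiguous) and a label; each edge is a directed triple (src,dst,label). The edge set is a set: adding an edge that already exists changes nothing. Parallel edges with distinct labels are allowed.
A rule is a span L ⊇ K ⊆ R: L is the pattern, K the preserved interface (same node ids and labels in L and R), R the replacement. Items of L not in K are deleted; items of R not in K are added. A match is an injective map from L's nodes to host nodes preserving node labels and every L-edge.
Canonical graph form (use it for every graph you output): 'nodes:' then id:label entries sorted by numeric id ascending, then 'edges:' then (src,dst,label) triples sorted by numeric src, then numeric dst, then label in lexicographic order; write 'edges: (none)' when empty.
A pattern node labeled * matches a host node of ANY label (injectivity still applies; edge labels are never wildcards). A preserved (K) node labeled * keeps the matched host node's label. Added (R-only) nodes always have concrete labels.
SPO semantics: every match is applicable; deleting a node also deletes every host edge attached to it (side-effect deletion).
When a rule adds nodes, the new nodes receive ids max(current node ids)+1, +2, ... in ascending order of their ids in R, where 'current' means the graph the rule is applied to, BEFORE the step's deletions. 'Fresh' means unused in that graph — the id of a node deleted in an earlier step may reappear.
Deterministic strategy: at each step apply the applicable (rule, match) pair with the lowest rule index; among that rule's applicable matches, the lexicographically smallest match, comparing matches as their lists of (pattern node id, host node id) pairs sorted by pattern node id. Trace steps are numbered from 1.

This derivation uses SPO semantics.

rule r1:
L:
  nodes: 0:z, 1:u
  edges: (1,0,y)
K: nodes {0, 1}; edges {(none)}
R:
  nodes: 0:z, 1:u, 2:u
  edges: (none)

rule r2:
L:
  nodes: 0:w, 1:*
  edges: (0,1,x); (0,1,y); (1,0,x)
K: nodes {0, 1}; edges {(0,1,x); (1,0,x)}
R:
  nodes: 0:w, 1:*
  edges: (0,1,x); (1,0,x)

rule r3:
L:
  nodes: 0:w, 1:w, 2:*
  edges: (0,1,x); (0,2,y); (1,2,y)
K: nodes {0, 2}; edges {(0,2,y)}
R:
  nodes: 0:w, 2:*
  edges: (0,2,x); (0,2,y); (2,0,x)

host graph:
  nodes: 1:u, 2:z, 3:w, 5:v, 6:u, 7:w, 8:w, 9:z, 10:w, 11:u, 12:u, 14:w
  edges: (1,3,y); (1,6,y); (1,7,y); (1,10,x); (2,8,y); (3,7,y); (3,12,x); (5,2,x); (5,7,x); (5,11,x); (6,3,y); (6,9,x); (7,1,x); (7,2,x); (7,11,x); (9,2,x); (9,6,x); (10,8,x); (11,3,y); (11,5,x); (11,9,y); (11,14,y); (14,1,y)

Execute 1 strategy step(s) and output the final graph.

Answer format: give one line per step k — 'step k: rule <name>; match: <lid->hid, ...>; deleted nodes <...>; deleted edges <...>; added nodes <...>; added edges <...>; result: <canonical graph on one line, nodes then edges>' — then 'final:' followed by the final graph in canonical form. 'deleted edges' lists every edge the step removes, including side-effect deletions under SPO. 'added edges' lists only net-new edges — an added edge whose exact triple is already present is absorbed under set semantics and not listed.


step 1: rule r1; match: 0->9, 1->11; deleted nodes (none); deleted edges (11,9,y); added nodes 15; added edges (none); result: nodes: 1:u, 2:z, 3:w, 5:v, 6:u, 7:w, 8:w, 9:z, 10:w, 11:u, 12:u, 14:w, 15:u edges: (1,3,y); (1,6,y); (1,7,y); (1,10,x); (2,8,y); (3,7,y); (3,12,x); (5,2,x); (5,7,x); (5,11,x); (6,3,y); (6,9,x); (7,1,x); (7,2,x); (7,11,x); (9,2,x); (9,6,x); (10,8,x); (11,3,y); (11,5,x); (11,14,y); (14,1,y)
final:
nodes: 1:u, 2:z, 3:w, 5:v, 6:u, 7:w, 8:w, 9:z, 10:w, 11:u, 12:u, 14:w, 15:u
edges: (1,3,y); (1,6,y); (1,7,y); (1,10,x); (2,8,y); (3,7,y); (3,12,x); (5,2,x); (5,7,x); (5,11,x); (6,3,y); (6,9,x); (7,1,x); (7,2,x); (7,11,x); (9,2,x); (9,6,x); (10,8,x); (11,3,y); (11,5,x); (11,14,y); (14,1,y)


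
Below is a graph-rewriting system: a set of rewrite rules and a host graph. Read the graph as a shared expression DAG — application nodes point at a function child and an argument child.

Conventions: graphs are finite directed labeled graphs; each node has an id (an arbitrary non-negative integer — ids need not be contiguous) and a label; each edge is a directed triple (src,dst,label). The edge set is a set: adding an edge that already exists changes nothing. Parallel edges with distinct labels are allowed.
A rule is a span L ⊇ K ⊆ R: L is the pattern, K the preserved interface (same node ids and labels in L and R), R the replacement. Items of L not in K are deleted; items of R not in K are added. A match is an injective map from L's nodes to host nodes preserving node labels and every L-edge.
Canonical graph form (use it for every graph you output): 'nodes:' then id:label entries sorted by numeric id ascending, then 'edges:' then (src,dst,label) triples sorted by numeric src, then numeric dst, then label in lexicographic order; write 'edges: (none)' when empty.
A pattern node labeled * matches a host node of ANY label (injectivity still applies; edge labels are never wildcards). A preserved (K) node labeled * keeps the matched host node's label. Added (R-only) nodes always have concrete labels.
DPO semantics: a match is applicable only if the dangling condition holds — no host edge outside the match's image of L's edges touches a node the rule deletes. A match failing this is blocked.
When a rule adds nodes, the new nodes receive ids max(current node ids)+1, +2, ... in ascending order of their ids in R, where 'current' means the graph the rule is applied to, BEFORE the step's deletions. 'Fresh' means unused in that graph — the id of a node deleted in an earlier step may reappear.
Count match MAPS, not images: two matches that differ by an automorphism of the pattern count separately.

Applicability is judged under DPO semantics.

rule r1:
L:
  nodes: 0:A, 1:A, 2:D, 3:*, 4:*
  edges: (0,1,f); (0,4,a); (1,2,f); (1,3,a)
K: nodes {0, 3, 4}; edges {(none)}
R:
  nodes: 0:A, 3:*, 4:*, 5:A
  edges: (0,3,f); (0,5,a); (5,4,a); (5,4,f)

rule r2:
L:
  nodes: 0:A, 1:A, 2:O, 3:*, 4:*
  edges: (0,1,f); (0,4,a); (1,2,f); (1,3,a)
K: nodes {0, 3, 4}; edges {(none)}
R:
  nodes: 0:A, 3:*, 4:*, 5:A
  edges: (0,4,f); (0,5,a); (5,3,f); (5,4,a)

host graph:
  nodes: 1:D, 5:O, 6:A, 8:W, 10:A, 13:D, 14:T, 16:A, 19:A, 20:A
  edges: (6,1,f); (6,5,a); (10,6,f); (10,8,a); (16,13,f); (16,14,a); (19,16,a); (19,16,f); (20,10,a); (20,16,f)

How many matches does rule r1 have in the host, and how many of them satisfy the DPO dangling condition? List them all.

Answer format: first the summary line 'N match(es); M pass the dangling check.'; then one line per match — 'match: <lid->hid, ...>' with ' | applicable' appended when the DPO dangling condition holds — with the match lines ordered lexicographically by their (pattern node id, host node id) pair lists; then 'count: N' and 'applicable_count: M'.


2 match(es); 1 pass the dangling check.
match: 0->10, 1->6, 2->1, 3->5, 4->8 | applicable
match: 0->20, 1->16, 2->13, 3->14, 4->10
count: 2
applicable_count: 1


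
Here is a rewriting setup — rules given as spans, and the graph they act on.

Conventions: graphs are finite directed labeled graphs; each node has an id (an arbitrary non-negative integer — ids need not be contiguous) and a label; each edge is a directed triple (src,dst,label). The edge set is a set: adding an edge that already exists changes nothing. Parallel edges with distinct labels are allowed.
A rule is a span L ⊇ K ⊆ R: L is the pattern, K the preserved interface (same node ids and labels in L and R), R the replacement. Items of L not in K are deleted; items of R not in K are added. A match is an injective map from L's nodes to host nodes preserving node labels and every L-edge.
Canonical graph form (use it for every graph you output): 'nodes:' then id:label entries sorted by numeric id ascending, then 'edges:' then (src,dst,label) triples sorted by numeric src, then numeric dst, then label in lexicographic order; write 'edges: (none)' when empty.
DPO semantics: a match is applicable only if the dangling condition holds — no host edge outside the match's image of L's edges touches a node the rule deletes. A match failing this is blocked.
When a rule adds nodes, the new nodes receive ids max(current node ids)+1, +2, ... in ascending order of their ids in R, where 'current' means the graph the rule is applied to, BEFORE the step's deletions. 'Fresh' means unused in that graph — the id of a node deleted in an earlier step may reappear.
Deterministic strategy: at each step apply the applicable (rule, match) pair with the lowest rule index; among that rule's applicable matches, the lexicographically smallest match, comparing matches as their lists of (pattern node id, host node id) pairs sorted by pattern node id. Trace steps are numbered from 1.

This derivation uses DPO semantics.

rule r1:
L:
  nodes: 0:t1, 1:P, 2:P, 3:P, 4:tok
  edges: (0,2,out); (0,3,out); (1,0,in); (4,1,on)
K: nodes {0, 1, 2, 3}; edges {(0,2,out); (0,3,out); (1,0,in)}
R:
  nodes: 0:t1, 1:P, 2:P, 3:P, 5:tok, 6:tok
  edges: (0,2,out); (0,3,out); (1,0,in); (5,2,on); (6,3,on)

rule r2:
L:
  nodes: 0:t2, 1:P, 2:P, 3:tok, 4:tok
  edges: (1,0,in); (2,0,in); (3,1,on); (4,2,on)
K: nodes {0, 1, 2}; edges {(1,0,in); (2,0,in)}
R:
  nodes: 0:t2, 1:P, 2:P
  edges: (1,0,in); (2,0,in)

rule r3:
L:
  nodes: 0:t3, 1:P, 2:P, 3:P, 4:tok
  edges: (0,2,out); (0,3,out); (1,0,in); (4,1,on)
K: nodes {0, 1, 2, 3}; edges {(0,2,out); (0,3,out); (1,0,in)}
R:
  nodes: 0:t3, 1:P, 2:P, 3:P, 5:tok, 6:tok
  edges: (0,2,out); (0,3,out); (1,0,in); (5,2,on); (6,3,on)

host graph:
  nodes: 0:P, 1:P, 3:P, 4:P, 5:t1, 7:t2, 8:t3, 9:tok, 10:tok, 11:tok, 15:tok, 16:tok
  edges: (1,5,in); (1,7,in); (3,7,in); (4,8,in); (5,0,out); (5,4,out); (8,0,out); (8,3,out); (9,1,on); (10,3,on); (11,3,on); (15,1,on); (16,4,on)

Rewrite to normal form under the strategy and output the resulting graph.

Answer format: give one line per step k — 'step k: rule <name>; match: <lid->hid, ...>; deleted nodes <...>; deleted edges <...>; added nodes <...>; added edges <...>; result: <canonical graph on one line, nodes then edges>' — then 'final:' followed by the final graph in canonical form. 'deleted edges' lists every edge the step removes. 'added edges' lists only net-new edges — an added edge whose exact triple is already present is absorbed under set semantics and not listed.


step 1: rule r1; match: 0->5, 1->1, 2->0, 3->4, 4->9; deleted nodes 9; deleted edges (9,1,on); added nodes 17, 18; added edges (17,0,on); (18,4,on); result: nodes: 0:P, 1:P, 3:P, 4:P, 5:t1, 7:t2, 8:t3, 10:tok, 11:tok, 15:tok, 16:tok, 17:tok, 18:tok edges: (1,5,in); (1,7,in); (3,7,in); (4,8,in); (5,0,out); (5,4,out); (8,0,out); (8,3,out); (10,3,on); (11,3,on); (15,1,on); (16,4,on); (17,0,on); (18,4,on)
step 2: rule r1; match: 0->5, 1->1, 2->0, 3->4, 4->15; deleted nodes 15; deleted edges (15,1,on); added nodes 19, 20; added edges (19,0,on); (20,4,on); result: nodes: 0:P, 1:P, 3:P, 4:P, 5:t1, 7:t2, 8:t3, 10:tok, 11:tok, 16:tok, 17:tok, 18:tok, 19:tok, 20:tok edges: (1,5,in); (1,7,in); (3,7,in); (4,8,in); (5,0,out); (5,4,out); (8,0,out); (8,3,out); (10,3,on); (11,3,on); (16,4,on); (17,0,on); (18,4,on); (19,0,on); (20,4,on)
step 3: rule r3; match: 0->8, 1->4, 2->0, 3->3, 4->16; deleted nodes 16; deleted edges (16,4,on); added nodes 21, 22; added edges (21,0,on); (22,3,on); result: nodes: 0:P, 1:P, 3:P, 4:P, 5:t1, 7:t2, 8:t3, 10:tok, 11:tok, 17:tok, 18:tok, 19:tok, 20:tok, 21:tok, 22:tok edges: (1,5,in); (1,7,in); (3,7,in); (4,8,in); (5,0,out); (5,4,out); (8,0,out); (8,3,out); (10,3,on); (11,3,on); (17,0,on); (18,4,on); (19,0,on); (20,4,on); (21,0,on); (22,3,on)
step 4: rule r3; match: 0->8, 1->4, 2->0, 3->3, 4->18; deleted nodes 18; deleted edges (18,4,on); added nodes 23, 24; added edges (23,0,on); (24,3,on); result: nodes: 0:P, 1:P, 3:P, 4:P, 5:t1, 7:t2, 8:t3, 10:tok, 11:tok, 17:tok, 19:tok, 20:tok, 21:tok, 22:tok, 23:tok, 24:tok edges: (1,5,in); (1,7,in); (3,7,in); (4,8,in); (5,0,out); (5,4,out); (8,0,out); (8,3,out); (10,3,on); (11,3,on); (17,0,on); (19,0,on); (20,4,on); (21,0,on); (22,3,on); (23,0,on); (24,3,on)
step 5: rule r3; match: 0->8, 1->4, 2->0, 3->3, 4->20; deleted nodes 20; deleted edges (20,4,on); added nodes 25, 26; added edges (25,0,on); (26,3,on); result: nodes: 0:P, 1:P, 3:P, 4:P, 5:t1, 7:t2, 8:t3, 10:tok, 11:tok, 17:tok, 19:tok, 21:tok, 22:tok, 23:tok, 24:tok, 25:tok, 26:tok edges: (1,5,in); (1,7,in); (3,7,in); (4,8,in); (5,0,out); (5,4,out); (8,0,out); (8,3,out); (10,3,on); (11,3,on); (17,0,on); (19,0,on); (21,0,on); (22,3,on); (23,0,on); (24,3,on); (25,0,on); (26,3,on)
final:
nodes: 0:P, 1:P, 3:P, 4:P, 5:t1, 7:t2, 8:t3, 10:tok, 11:tok, 17:tok, 19:tok, 21:tok, 22:tok, 23:tok, 24:tok, 25:tok, 26:tok
edges: (1,5,in); (1,7,in); (3,7,in); (4,8,in); (5,0,out); (5,4,out); (8,0,out); (8,3,out); (10,3,on); (11,3,on); (17,0,on); (19,0,on); (21,0,on); (22,3,on); (23,0,on); (24,3,on); (25,0,on); (26,3,on)


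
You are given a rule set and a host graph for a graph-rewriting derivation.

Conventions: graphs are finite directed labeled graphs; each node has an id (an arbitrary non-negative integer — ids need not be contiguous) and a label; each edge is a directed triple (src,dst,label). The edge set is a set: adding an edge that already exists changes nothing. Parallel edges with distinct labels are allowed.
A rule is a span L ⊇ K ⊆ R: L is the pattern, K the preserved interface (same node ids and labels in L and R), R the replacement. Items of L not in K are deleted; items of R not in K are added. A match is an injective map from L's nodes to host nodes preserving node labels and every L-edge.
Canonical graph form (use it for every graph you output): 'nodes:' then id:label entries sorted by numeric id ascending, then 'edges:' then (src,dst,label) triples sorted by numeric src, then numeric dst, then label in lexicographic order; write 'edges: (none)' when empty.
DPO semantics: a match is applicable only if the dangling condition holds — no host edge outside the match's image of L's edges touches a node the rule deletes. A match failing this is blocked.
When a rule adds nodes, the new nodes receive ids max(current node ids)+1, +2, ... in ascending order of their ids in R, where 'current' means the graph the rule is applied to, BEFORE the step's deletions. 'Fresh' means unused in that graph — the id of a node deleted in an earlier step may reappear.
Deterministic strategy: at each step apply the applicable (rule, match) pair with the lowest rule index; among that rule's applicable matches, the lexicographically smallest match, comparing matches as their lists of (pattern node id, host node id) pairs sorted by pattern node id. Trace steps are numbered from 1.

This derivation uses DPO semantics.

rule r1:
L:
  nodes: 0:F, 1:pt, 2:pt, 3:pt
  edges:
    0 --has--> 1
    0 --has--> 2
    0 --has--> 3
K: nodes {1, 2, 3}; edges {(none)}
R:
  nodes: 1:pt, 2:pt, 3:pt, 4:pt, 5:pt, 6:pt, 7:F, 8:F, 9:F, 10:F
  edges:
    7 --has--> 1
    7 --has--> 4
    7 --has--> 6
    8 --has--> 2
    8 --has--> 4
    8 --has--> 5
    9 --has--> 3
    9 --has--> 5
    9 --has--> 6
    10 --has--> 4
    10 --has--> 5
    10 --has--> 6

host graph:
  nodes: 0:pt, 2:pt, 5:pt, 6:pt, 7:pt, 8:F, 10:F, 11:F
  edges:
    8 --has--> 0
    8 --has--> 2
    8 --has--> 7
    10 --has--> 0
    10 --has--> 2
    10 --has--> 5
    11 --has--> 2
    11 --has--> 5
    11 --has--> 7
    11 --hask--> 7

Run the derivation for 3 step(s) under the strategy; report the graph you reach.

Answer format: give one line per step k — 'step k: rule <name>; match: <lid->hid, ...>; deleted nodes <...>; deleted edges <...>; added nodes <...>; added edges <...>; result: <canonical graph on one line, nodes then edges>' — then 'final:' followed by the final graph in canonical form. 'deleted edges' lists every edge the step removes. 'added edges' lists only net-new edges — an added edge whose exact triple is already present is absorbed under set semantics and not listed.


step 1: rule r1; match: 0->8, 1->0, 2->2, 3->7; deleted nodes 8; deleted edges (8,0,has); (8,2,has); (8,7,has); added nodes 12, 13, 14, 15, 16, 17, 18; added edges (15,0,has); (15,12,has); (15,14,has); (16,2,has); (16,12,has); (16,13,has); (17,7,has); (17,13,has); (17,14,has); (18,12,has); (18,13,has); (18,14,has); result: nodes: 0:pt, 2:pt, 5:pt, 6:pt, 7:pt, 10:F, 11:F, 12:pt, 13:pt, 14:pt, 15:F, 16:F, 17:F, 18:F edges: (10,0,has); (10,2,has); (10,5,has); (11,2,has); (11,5,has); (11,7,has); (11,7,hask); (15,0,has); (15,12,has); (15,14,has); (16,2,has); (16,12,has); (16,13,has); (17,7,has); (17,13,has); (17,14,has); (18,12,has); (18,13,has); (18,14,has)
step 2: rule r1; match: 0->10, 1->0, 2->2, 3->5; deleted nodes 10; deleted edges (10,0,has); (10,2,has); (10,5,has); added nodes 19, 20, 21, 22, 23, 24, 25; added edges (22,0,has); (22,19,has); (22,21,has); (23,2,has); (23,19,has); (23,20,has); (24,5,has); (24,20,has); (24,21,has); (25,19,has); (25,20,has); (25,21,has); result: nodes: 0:pt, 2:pt, 5:pt, 6:pt, 7:pt, 11:F, 12:pt, 13:pt, 14:pt, 15:F, 16:F, 17:F, 18:F, 19:pt, 20:pt, 21:pt, 22:F, 23:F, 24:F, 25:F edges: (11,2,has); (11,5,has); (11,7,has); (11,7,hask); (15,0,has); (15,12,has); (15,14,has); (16,2,has); (16,12,has); (16,13,has); (17,7,has); (17,13,has); (17,14,has); (18,12,has); (18,13,has); (18,14,has); (22,0,has); (22,19,has); (22,21,has); (23,2,has); (23,19,has); (23,20,has); (24,5,has); (24,20,has); (24,21,has); (25,19,has); (25,20,has); (25,21,has)
step 3: rule r1; match: 0->15, 1->0, 2->12, 3->14; deleted nodes 15; deleted edges (15,0,has); (15,12,has); (15,14,has); added nodes 26, 27, 28, 29, 30, 31, 32; added edges (29,0,has); (29,26,has); (29,28,has); (30,12,has); (30,26,has); (30,27,has); (31,14,has); (31,27,has); (31,28,has); (32,26,has); (32,27,has); (32,28,has); result: nodes: 0:pt, 2:pt, 5:pt, 6:pt, 7:pt, 11:F, 12:pt, 13:pt, 14:pt, 16:F, 17:F, 18:F, 19:pt, 20:pt, 21:pt, 22:F, 23:F, 24:F, 25:F, 26:pt, 27:pt, 28:pt, 29:F, 30:F, 31:F, 32:F edges: (11,2,has); (11,5,has); (11,7,has); (11,7,hask); (16,2,has); (16,12,has); (16,13,has); (17,7,has); (17,13,has); (17,14,has); (18,12,has); (18,13,has); (18,14,has); (22,0,has); (22,19,has); (22,21,has); (23,2,has); (23,19,has); (23,20,has); (24,5,has); (24,20,has); (24,21,has); (25,19,has); (25,20,has); (25,21,has); (29,0,has); (29,26,has); (29,28,has); (30,12,has); (30,26,has); (30,27,has); (31,14,has); (31,27,has); (31,28,has); (32,26,has); (32,27,has); (32,28,has)
final:
nodes: 0:pt, 2:pt, 5:pt, 6:pt, 7:pt, 11:F, 12:pt, 13:pt, 14:pt, 16:F, 17:F, 18:F, 19:pt, 20:pt, 21:pt, 22:F, 23:F, 24:F, 25:F, 26:pt, 27:pt, 28:pt, 29:F, 30:F, 31:F, 32:F
edges: (11,2,has); (11,5,has); (11,7,has); (11,7,hask); (16,2,has); (16,12,has); (16,13,has); (17,7,has); (17,13,has); (17,14,has); (18,12,has); (18,13,has); (18,14,has); (22,0,has); (22,19,has); (22,21,has); (23,2,has); (23,19,has); (23,20,has); (24,5,has); (24,20,has); (24,21,has); (25,19,has); (25,20,has); (25,21,has); (29,0,has); (29,26,has); (29,28,has); (30,12,has); (30,26,has); (30,27,has); (31,14,has); (31,27,has); (31,28,has); (32,26,has); (32,27,has); (32,28,has)


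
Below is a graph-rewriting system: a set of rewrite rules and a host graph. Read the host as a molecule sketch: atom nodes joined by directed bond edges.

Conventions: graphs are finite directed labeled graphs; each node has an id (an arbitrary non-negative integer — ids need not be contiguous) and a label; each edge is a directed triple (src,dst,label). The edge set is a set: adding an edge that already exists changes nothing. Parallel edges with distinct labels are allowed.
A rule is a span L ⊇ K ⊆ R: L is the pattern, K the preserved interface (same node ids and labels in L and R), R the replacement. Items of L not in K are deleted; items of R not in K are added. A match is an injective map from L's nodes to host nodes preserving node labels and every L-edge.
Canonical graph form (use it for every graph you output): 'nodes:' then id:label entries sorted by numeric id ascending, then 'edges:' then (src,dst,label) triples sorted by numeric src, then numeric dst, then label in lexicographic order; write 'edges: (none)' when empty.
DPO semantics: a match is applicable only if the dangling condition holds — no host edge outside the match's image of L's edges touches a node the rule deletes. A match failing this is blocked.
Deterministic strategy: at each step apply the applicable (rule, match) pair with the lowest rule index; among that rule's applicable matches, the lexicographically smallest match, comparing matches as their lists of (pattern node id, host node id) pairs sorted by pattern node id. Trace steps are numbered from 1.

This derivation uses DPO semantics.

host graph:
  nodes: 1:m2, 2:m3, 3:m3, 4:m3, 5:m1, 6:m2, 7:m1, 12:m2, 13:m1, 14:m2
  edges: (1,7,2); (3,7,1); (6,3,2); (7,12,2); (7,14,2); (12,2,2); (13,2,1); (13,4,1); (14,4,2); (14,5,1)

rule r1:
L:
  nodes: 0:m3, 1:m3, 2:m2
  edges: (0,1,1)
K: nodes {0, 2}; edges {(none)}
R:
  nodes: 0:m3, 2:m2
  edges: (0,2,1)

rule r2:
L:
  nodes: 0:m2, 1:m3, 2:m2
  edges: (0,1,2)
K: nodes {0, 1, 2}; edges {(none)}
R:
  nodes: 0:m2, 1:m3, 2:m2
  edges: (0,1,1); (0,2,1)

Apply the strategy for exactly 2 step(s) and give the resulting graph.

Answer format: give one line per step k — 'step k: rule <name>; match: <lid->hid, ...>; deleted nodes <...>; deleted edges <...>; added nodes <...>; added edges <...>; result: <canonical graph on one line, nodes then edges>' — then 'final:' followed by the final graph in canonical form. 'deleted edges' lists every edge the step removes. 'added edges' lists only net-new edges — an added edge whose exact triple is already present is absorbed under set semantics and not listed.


step 1: rule r2; match: 0->6, 1->3, 2->1; deleted nodes (none); deleted edges (6,3,2); added nodes (none); added edges (6,1,1); (6,3,1); result: nodes: 1:m2, 2:m3, 3:m3, 4:m3, 5:m1, 6:m2, 7:m1, 12:m2, 13:m1, 14:m2 edges: (1,7,2); (3,7,1); (6,1,1); (6,3,1); (7,12,2); (7,14,2); (12,2,2); (13,2,1); (13,4,1); (14,4,2); (14,5,1)
step 2: rule r2; match: 0->12, 1->2, 2->1; deleted nodes (none); deleted edges (12,2,2); added nodes (none); added edges (12,1,1); (12,2,1); result: nodes: 1:m2, 2:m3, 3:m3, 4:m3, 5:m1, 6:m2, 7:m1, 12:m2, 13:m1, 14:m2 edges: (1,7,2); (3,7,1); (6,1,1); (6,3,1); (7,12,2); (7,14,2); (12,1,1); (12,2,1); (13,2,1); (13,4,1); (14,4,2); (14,5,1)
final:
nodes: 1:m2, 2:m3, 3:m3, 4:m3, 5:m1, 6:m2, 7:m1, 12:m2, 13:m1, 14:m2
edges: (1,7,2); (3,7,1); (6,1,1); (6,3,1); (7,12,2); (7,14,2); (12,1,1); (12,2,1); (13,2,1); (13,4,1); (14,4,2); (14,5,1)


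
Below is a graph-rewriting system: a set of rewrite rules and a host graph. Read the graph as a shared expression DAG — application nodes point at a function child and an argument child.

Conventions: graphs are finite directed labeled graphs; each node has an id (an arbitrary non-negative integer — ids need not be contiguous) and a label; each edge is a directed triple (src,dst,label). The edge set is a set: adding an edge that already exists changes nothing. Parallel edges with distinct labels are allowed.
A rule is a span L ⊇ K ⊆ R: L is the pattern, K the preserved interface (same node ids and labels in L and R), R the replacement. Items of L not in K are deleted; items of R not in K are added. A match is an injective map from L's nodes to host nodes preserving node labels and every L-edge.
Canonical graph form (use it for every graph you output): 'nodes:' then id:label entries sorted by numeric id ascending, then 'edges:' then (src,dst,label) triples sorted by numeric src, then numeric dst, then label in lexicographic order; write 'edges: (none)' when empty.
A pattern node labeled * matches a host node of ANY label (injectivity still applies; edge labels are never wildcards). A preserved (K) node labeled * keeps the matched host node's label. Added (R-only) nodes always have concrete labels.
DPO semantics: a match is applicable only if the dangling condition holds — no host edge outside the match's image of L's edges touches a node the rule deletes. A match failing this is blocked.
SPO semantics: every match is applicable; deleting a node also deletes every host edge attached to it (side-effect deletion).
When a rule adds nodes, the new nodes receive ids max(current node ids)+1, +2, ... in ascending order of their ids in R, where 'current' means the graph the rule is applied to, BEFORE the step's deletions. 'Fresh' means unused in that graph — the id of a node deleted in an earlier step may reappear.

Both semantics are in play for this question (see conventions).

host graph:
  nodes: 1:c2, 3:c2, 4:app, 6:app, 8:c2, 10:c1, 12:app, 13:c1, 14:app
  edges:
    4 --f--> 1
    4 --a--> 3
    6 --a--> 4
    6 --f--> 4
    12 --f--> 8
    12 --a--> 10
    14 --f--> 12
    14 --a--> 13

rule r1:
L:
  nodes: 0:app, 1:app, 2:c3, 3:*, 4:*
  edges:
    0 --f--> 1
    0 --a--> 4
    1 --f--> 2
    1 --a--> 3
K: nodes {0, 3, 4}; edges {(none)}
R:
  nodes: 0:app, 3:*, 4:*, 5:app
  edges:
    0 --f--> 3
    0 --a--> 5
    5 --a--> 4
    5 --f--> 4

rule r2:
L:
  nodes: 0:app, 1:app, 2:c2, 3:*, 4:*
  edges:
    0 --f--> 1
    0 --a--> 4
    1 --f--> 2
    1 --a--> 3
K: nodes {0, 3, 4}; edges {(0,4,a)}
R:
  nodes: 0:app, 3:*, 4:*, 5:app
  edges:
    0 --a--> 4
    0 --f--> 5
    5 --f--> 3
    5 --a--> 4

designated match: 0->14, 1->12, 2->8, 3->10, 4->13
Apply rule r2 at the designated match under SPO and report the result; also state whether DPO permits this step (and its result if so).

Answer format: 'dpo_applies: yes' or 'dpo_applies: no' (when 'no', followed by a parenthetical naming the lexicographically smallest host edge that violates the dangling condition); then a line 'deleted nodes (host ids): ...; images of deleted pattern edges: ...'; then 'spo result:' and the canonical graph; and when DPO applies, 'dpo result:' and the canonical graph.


dpo_applies: yes
deleted nodes (host ids): 8, 12; images of deleted pattern edges: (12,8,f); (12,10,a); (14,12,f)
spo result:
nodes: 1:c2, 3:c2, 4:app, 6:app, 10:c1, 13:c1, 14:app, 15:app
edges: (4,1,f); (4,3,a); (6,4,a); (6,4,f); (14,13,a); (14,15,f); (15,10,f); (15,13,a)
dpo result:
nodes: 1:c2, 3:c2, 4:app, 6:app, 10:c1, 13:c1, 14:app, 15:app
edges: (4,1,f); (4,3,a); (6,4,a); (6,4,f); (14,13,a); (14,15,f); (15,10,f); (15,13,a)


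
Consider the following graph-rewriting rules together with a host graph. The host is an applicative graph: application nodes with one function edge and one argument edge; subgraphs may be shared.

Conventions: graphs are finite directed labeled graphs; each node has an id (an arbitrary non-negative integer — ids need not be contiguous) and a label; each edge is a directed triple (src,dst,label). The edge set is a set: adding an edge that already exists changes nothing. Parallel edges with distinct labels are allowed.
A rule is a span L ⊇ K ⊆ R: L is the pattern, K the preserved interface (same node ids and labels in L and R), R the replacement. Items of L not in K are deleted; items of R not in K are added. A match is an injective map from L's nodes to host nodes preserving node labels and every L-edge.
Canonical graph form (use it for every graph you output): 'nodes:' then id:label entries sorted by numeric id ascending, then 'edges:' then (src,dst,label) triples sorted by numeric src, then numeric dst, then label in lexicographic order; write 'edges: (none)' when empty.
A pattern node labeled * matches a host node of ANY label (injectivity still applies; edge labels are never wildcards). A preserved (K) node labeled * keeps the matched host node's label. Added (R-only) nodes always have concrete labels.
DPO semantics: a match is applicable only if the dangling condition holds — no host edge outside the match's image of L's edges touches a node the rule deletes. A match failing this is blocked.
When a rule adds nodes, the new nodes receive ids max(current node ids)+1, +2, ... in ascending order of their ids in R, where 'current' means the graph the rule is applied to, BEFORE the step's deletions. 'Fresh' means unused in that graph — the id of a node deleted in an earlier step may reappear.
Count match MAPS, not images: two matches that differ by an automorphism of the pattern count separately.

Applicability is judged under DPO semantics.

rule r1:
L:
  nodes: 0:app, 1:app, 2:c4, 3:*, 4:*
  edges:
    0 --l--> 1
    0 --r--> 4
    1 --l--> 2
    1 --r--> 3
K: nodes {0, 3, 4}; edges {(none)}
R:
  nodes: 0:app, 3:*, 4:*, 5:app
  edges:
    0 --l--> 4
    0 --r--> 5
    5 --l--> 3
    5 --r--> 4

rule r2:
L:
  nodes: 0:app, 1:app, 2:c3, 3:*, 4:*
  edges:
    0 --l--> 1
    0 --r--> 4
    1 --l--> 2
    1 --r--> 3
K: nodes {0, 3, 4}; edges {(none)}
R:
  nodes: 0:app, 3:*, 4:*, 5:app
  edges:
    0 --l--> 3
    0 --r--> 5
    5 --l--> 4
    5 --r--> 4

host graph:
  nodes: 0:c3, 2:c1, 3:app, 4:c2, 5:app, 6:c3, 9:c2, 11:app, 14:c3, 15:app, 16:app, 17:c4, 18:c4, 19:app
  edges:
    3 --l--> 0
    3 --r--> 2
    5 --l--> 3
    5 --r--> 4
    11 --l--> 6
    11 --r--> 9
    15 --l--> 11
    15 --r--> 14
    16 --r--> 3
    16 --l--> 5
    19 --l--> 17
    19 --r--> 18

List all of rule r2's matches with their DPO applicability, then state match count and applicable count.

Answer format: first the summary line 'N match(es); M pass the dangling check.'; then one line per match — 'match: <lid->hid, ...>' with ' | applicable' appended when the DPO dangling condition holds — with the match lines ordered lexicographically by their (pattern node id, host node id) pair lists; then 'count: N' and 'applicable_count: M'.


2 match(es); 1 pass the dangling check.
match: 0->5, 1->3, 2->0, 3->2, 4->4
match: 0->15, 1->11, 2->6, 3->9, 4->14 | applicable
count: 2
applicable_count: 1


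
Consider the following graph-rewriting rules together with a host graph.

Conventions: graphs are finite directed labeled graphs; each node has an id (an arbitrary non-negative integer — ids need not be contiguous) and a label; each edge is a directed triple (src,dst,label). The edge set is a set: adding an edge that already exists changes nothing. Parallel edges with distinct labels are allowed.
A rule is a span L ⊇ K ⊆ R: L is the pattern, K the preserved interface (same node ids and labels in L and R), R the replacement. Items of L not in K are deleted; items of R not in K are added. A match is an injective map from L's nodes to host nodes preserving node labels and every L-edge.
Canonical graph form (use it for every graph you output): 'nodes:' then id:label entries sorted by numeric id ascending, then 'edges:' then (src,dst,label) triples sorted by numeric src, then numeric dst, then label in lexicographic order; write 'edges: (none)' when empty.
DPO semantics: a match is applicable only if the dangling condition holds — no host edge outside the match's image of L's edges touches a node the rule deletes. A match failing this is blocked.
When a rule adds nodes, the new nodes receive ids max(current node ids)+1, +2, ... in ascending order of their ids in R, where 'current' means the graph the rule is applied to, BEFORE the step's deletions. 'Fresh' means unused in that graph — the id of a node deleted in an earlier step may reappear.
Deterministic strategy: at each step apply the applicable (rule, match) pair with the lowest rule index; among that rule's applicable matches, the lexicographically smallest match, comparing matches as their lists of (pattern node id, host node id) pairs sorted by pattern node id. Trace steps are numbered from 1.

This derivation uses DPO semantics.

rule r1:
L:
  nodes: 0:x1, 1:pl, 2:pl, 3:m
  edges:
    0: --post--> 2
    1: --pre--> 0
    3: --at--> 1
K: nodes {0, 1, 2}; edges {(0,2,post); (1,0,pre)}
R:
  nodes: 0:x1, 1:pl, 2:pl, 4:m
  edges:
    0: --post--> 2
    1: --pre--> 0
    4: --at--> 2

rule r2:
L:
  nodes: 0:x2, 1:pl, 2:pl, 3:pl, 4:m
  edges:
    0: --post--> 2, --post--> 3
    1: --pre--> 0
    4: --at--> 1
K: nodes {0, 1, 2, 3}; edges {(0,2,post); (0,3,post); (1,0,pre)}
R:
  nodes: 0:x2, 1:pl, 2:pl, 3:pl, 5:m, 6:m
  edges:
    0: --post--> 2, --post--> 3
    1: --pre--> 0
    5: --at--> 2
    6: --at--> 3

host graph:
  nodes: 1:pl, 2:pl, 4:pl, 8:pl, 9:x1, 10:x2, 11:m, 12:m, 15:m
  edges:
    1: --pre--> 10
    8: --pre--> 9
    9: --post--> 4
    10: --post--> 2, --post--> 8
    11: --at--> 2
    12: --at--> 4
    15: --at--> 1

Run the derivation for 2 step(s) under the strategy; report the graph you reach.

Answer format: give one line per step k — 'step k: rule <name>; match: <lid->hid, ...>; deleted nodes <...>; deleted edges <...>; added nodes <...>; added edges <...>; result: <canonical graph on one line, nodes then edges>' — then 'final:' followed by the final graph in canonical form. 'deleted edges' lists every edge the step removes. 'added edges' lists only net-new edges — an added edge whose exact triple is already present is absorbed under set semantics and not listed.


step 1: rule r2; match: 0->10, 1->1, 2->2, 3->8, 4->15; deleted nodes 15; deleted edges (15,1,at); added nodes 16, 17; added edges (16,2,at); (17,8,at); result: nodes: 1:pl, 2:pl, 4:pl, 8:pl, 9:x1, 10:x2, 11:m, 12:m, 16:m, 17:m edges: (1,10,pre); (8,9,pre); (9,4,post); (10,2,post); (10,8,post); (11,2,at); (12,4,at); (16,2,at); (17,8,at)
step 2: rule r1; match: 0->9, 1->8, 2->4, 3->17; deleted nodes 17; deleted edges (17,8,at); added nodes 18; added edges (18,4,at); result: nodes: 1:pl, 2:pl, 4:pl, 8:pl, 9:x1, 10:x2, 11:m, 12:m, 16:m, 18:m edges: (1,10,pre); (8,9,pre); (9,4,post); (10,2,post); (10,8,post); (11,2,at); (12,4,at); (16,2,at); (18,4,at)
final:
nodes: 1:pl, 2:pl, 4:pl, 8:pl, 9:x1, 10:x2, 11:m, 12:m, 16:m, 18:m
edges: (1,10,pre); (8,9,pre); (9,4,post); (10,2,post); (10,8,post); (11,2,at); (12,4,at); (16,2,at); (18,4,at)


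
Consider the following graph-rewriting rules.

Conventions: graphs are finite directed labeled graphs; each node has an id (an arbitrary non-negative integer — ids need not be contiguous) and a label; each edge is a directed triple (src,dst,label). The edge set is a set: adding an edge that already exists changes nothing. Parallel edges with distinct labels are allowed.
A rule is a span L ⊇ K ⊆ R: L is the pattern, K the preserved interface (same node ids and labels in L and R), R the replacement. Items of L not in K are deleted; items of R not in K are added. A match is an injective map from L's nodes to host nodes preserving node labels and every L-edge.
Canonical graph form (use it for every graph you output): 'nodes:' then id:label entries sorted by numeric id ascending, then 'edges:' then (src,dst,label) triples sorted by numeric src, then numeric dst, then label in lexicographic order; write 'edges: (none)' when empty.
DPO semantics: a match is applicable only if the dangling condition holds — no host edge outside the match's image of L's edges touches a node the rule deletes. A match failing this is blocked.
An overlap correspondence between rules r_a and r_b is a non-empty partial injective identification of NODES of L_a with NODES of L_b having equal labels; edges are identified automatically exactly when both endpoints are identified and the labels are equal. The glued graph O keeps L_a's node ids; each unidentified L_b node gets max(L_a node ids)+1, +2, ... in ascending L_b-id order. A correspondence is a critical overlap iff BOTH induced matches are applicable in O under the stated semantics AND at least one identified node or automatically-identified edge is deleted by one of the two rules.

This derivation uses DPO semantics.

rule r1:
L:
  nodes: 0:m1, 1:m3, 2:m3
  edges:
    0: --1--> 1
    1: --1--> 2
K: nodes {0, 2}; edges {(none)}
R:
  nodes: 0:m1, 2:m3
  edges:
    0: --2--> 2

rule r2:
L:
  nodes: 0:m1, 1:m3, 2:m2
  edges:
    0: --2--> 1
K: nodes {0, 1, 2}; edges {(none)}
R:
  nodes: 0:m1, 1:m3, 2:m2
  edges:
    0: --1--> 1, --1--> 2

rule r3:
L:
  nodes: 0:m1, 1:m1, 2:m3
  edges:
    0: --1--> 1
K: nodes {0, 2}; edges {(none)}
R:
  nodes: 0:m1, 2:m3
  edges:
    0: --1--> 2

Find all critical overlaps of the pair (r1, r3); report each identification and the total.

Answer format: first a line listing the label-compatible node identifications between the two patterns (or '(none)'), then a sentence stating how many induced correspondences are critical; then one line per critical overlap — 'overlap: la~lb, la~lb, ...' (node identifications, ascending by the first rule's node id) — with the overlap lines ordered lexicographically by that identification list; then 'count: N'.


label-compatible node identifications between L(r1) and L(r3): 0~0, 0~1, 1~2, 2~2
2 of the induced correspondences are critical overlaps of r1 and r3.
overlap: 0~0, 1~2
overlap: 1~2
count: 2
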